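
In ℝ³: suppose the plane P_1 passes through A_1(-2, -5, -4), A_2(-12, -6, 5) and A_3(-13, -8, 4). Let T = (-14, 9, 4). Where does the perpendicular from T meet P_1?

A_1A_2 = (-10, -1, 9), A_1A_3 = (-11, -3, 8); a normal to P_1 is A_1A_2 × A_1A_3 = (19, -19, 19).
Using A_1: P_1 has equation 19x - 19y + 19z = -19.
Foot = T − λn with λ = (n·T − d)/|n|² = (-361 − (-19))/1083 = -6/19.
Foot = (-14, 9, 4) − (-6/19)·(19, -19, 19) = (-8, 3, 10).

(-8, 3, 10)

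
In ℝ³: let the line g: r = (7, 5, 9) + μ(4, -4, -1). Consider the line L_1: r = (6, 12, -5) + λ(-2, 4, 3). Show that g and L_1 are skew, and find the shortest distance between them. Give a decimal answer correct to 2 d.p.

Common perpendicular direction n = (4, -4, -1) × (-2, 4, 3) = (-8, -10, 8).
With w = (6, 12, -5) − (7, 5, 9) = (-1, 7, -14), w · n = -174.
Since n ≠ 0 the lines are not parallel, and w · n = -174 ≠ 0 so they do not intersect; hence they are skew.
Distance = |w · n| / |n| = |-174| / √228 ≈ 11.52.

11.52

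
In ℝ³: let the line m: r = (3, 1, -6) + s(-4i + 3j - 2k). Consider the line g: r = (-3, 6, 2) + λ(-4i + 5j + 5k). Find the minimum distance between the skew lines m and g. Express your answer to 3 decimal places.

1.928

Common perpendicular direction n = (-4, 3, -2) × (-4, 5, 5) = (25, 28, -8).
With w = (-3, 6, 2) − (3, 1, -6) = (-6, 5, 8), w · n = -74.
Distance = |w · n| / |n| = |-74| / √1473 ≈ 1.928.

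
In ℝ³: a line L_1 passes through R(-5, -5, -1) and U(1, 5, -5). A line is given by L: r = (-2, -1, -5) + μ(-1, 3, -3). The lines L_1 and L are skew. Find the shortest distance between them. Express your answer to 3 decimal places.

1.955

A direction vector for L_1 is U − R = (6, 10, -4).
Common perpendicular direction n = (6, 10, -4) × (-1, 3, -3) = (-18, 22, 28).
With w = (-2, -1, -5) − (-5, -5, -1) = (3, 4, -4), w · n = -78.
Distance = |w · n| / |n| = |-78| / √1592 ≈ 1.955.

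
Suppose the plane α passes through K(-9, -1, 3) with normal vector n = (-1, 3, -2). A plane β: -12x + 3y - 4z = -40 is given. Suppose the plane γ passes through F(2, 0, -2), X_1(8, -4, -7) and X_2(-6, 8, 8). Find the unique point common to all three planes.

α: n·r = n·K gives -x + 3y - 2z = 0.
FX_1 = (6, -4, -5), FX_2 = (-8, 8, 10); a normal to γ is FX_1 × FX_2 = (0, -20, 16).
Using F: γ has equation -20y + 16z = -32.
Solving the 3×3 linear system -x + 3y - 2z = 0, -12x + 3y - 4z = -40, -20y + 16z = -32 (e.g. by elimination or Cramer's rule, determinant = 128) gives (4, 0, -2).

(4, 0, -2)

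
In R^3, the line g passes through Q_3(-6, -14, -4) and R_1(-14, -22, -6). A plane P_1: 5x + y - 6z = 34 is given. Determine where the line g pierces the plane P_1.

(6, -2, -1)

A direction vector for g is R_1 − Q_3 = (-8, -8, -2).
Substitute r = (-6, -14, -4) + t(-8, -8, -2) into the plane: -20 + (-36)t = 34, so t = -3/2.
Intersection: (-6, -14, -4) + (-3/2)·(-8, -8, -2) = (6, -2, -1).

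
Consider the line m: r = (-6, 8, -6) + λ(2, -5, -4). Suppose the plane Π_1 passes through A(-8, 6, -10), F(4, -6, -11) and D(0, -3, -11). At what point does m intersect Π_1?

(-4, 3, -10)

AF = (12, -12, -1), AD = (8, -9, -1); a normal to Π_1 is AF × AD = (3, 4, -12).
Using A: Π_1 has equation 3x + 4y - 12z = 120.
Substitute r = (-6, 8, -6) + t(2, -5, -4) into the plane: 86 + 34t = 120, so t = 1.
Intersection: (-6, 8, -6) + 1·(2, -5, -4) = (-4, 3, -10).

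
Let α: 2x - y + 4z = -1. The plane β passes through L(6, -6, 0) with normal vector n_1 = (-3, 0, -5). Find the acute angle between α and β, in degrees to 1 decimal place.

13.3

β: n_1·r = n_1·L gives -3x - 5z = -18.
cos θ = |n₁·n₂| / (|n₁||n₂|) = |-26| / (√21 · √34).
θ = arccos(0.97303) ≈ 13.3°.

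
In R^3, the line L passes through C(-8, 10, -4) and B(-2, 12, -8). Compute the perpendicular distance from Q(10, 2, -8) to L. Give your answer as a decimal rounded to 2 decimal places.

A direction vector for L is B − C = (6, 2, -4).
Taking (-8, 10, -4) on L with direction v = (6, 2, -4): w = Q − (-8, 10, -4) = (18, -8, -4), and w × v = (40, 48, 84).
Distance = |w × v| / |v| = √10960 / √56 ≈ 13.99.

13.99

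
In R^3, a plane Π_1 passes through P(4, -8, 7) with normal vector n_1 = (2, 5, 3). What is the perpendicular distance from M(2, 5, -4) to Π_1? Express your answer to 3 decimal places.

Π_1: n_1·r = n_1·P gives 2x + 5y + 3z = -11.
n·M − d = (2)·(2) + (5)·(5) + (3)·(-4) − (-11) = 28; |n| = √38.
Distance = |28| / √38 = 28/√38 ≈ 4.542.

4.542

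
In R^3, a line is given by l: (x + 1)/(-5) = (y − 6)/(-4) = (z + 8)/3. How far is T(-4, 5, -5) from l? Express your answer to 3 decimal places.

l has direction (-5, -4, 3) through (-1, 6, -8).
Taking (-1, 6, -8) on l with direction v = (-5, -4, 3): w = T − (-1, 6, -8) = (-3, -1, 3), and w × v = (9, -6, 7).
Distance = |w × v| / |v| = √166 / √50 ≈ 1.822.

1.822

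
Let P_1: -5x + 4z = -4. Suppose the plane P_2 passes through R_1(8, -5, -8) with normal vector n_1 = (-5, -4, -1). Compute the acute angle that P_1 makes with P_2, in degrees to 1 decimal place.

59.6

P_2: n_1·r = n_1·R_1 gives -5x - 4y - z = -12.
cos θ = |n₁·n₂| / (|n₁||n₂|) = |21| / (√41 · √42).
θ = arccos(0.50606) ≈ 59.6°.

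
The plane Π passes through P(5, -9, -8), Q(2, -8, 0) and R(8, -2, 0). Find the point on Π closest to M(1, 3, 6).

(5, -1, 8)

PQ = (-3, 1, 8), PR = (3, 7, 8); a normal to Π is PQ × PR = (-48, 48, -24).
Using P: Π has equation -48x + 48y - 24z = -480.
Foot = M − λn with λ = (n·M − d)/|n|² = (-48 − (-480))/5184 = 1/12.
Foot = (1, 3, 6) − (1/12)·(-48, 48, -24) = (5, -1, 8).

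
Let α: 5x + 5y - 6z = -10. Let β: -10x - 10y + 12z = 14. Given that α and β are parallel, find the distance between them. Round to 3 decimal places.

Rescale β by 1/(-2): 5x + 5y - 6z = -7. Then distance = |-10 − (-7)| / √86 ≈ 0.323.

0.323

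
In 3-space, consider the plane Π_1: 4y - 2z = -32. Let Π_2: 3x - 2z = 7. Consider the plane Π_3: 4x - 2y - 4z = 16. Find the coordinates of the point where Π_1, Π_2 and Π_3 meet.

Solving the 3×3 linear system 4y - 2z = -32, 3x - 2z = 7, 4x - 2y - 4z = 16 (e.g. by elimination or Cramer's rule, determinant = 28) gives (5, -6, 4).

(5, -6, 4)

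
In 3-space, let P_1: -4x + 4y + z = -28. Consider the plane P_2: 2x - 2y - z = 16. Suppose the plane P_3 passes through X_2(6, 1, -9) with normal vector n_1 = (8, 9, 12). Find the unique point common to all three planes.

(3, -3, -4)

P_3: n_1·r = n_1·X_2 gives 8x + 9y + 12z = -51.
Solving the 3×3 linear system -4x + 4y + z = -28, 2x - 2y - z = 16, 8x + 9y + 12z = -51 (e.g. by elimination or Cramer's rule, determinant = -34) gives (3, -3, -4).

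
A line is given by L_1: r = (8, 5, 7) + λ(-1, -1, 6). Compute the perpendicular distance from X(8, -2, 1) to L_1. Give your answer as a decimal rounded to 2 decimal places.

7.93

Taking (8, 5, 7) on L_1 with direction v = (-1, -1, 6): w = X − (8, 5, 7) = (0, -7, -6), and w × v = (-48, 6, -7).
Distance = |w × v| / |v| = √2389 / √38 ≈ 7.93.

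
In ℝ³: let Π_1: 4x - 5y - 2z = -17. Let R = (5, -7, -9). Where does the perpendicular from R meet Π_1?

(-3, 3, -5)

Foot = R − λn with λ = (n·R − d)/|n|² = (73 − (-17))/45 = 2.
Foot = (5, -7, -9) − 2·(4, -5, -2) = (-3, 3, -5).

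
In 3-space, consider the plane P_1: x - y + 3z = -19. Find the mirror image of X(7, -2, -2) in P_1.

λ = (n·X − d)/|n|² = (3 − (-19))/11 = 2.
Reflection = X − 2λn = (7, -2, -2) − 4·(1, -1, 3) = (3, 2, -14).

(3, 2, -14)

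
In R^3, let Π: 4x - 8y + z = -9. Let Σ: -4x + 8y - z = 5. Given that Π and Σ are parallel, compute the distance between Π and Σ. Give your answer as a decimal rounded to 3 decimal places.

Rescale Σ by 1/(-1): 4x - 8y + z = -5. Then distance = |-9 − (-5)| / √81 ≈ 0.444.

0.444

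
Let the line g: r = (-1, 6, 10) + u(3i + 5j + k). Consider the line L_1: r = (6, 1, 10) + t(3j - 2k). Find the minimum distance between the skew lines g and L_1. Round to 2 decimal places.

Common perpendicular direction n = (3, 5, 1) × (0, 3, -2) = (-13, 6, 9).
With w = (6, 1, 10) − (-1, 6, 10) = (7, -5, 0), w · n = -121.
Distance = |w · n| / |n| = |-121| / √286 ≈ 7.15.

7.15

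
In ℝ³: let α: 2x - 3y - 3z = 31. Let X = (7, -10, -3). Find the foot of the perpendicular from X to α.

(5, -7, 0)

Foot = X − λn with λ = (n·X − d)/|n|² = (53 − 31)/22 = 1.
Foot = (7, -10, -3) − 1·(2, -3, -3) = (5, -7, 0).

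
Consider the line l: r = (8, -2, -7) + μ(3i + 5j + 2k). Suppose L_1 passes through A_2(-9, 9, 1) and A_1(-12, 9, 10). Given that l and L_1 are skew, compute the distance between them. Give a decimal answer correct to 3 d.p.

17.444

A direction vector for L_1 is A_1 − A_2 = (-3, 0, 9).
Common perpendicular direction n = (3, 5, 2) × (-3, 0, 9) = (45, -33, 15).
With w = (-9, 9, 1) − (8, -2, -7) = (-17, 11, 8), w · n = -1008.
Distance = |w · n| / |n| = |-1008| / √3339 ≈ 17.444.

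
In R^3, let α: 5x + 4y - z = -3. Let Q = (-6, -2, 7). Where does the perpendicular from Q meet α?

Foot = Q − λn with λ = (n·Q − d)/|n|² = (-45 − (-3))/42 = -1.
Foot = (-6, -2, 7) − (-1)·(5, 4, -1) = (-1, 2, 6).

(-1, 2, 6)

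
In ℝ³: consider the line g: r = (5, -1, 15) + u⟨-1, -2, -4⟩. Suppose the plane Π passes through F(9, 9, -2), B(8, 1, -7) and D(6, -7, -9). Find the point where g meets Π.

(2, -7, 3)

FB = (-1, -8, -5), FD = (-3, -16, -7); a normal to Π is FB × FD = (-24, 8, -8).
Using F: Π has equation -24x + 8y - 8z = -128.
Substitute r = (5, -1, 15) + t(-1, -2, -4) into the plane: -248 + 40t = -128, so t = 3.
Intersection: (5, -1, 15) + 3·(-1, -2, -4) = (2, -7, 3).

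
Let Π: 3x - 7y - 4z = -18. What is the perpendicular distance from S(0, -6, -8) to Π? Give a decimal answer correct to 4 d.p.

n·S − d = (3)·(0) + (-7)·(-6) + (-4)·(-8) − (-18) = 92; |n| = √74.
Distance = |92| / √74 = 92/√74 ≈ 10.6948.

10.6948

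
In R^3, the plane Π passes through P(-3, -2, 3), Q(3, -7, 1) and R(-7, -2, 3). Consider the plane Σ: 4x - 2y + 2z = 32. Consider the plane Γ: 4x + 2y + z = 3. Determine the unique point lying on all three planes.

PQ = (6, -5, -2), PR = (-4, 0, 0); a normal to Π is PQ × PR = (0, 8, -20).
Using P: Π has equation 8y - 20z = -76.
Solving the 3×3 linear system 8y - 20z = -76, 4x - 2y + 2z = 32, 4x + 2y + z = 3 (e.g. by elimination or Cramer's rule, determinant = -288) gives (4, -7, 1).

(4, -7, 1)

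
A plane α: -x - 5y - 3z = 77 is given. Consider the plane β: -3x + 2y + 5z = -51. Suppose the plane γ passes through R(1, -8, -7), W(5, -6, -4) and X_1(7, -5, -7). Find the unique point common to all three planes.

RW = (4, 2, 3), RX_1 = (6, 3, 0); a normal to γ is RW × RX_1 = (-9, 18, 0).
Using R: γ has equation -9x + 18y = -153.
Solving the 3×3 linear system -x - 5y - 3z = 77, -3x + 2y + 5z = -51, -9x + 18y = -153 (e.g. by elimination or Cramer's rule, determinant = 423) gives (-3, -10, -8).

(-3, -10, -8)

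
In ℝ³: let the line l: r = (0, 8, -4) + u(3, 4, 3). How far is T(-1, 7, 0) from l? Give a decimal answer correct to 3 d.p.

4.155

Taking (0, 8, -4) on l with direction v = (3, 4, 3): w = T − (0, 8, -4) = (-1, -1, 4), and w × v = (-19, 15, -1).
Distance = |w × v| / |v| = √587 / √34 ≈ 4.155.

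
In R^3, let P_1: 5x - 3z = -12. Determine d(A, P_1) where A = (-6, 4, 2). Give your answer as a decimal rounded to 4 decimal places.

n·A − d = (5)·(-6) + (0)·(4) + (-3)·(2) − (-12) = -24; |n| = √34.
Distance = |-24| / √34 = 24/√34 ≈ 4.1160.

4.1160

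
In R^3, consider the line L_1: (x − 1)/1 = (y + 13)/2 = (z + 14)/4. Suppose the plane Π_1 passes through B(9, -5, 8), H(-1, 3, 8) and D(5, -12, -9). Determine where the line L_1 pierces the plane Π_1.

L_1 has direction (1, 2, 4) through (1, -13, -14).
BH = (-10, 8, 0), BD = (-4, -7, -17); a normal to Π_1 is BH × BD = (-136, -170, 102).
Using B: Π_1 has equation -136x - 170y + 102z = 442.
Substitute r = (1, -13, -14) + t(1, 2, 4) into the plane: 646 + (-68)t = 442, so t = 3.
Intersection: (1, -13, -14) + 3·(1, 2, 4) = (4, -7, -2).

(4, -7, -2)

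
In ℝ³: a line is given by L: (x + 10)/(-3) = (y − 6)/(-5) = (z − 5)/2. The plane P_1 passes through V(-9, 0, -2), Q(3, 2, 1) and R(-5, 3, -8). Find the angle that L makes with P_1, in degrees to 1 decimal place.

32.5

L has direction (-3, -5, 2) through (-10, 6, 5).
VQ = (12, 2, 3), VR = (4, 3, -6); a normal to P_1 is VQ × VR = (-21, 84, 28).
Using V: P_1 has equation -21x + 84y + 28z = 133.
sin θ = |n·v| / (|n||v|) = |-301| / (√8281 · √38) = 0.53658.
θ ≈ 32.5°.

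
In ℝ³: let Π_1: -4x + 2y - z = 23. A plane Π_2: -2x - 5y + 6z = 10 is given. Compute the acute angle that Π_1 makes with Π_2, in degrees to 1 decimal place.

cos θ = |n₁·n₂| / (|n₁||n₂|) = |-8| / (√21 · √65).
θ = arccos(0.21653) ≈ 77.5°.

77.5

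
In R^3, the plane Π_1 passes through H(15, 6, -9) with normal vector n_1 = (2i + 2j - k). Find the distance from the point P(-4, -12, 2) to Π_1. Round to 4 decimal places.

28.3333

Π_1: n_1·r = n_1·H gives 2x + 2y - z = 51.
n·P − d = (2)·(-4) + (2)·(-12) + (-1)·(2) − 51 = -85; |n| = √9.
Distance = |-85| / √9 = 85/√9 ≈ 28.3333.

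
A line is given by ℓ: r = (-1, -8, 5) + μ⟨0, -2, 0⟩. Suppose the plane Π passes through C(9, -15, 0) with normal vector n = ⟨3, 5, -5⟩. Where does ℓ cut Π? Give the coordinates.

Π: n·r = n·C gives 3x + 5y - 5z = -48.
Substitute r = (-1, -8, 5) + t(0, -2, 0) into the plane: -68 + (-10)t = -48, so t = -2.
Intersection: (-1, -8, 5) + (-2)·(0, -2, 0) = (-1, -4, 5).

(-1, -4, 5)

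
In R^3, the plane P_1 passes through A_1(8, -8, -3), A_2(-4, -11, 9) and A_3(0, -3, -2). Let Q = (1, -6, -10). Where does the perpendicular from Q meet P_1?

A_1A_2 = (-12, -3, 12), A_1A_3 = (-8, 5, 1); a normal to P_1 is A_1A_2 × A_1A_3 = (-63, -84, -84).
Using A_1: P_1 has equation -63x - 84y - 84z = 420.
Foot = Q − λn with λ = (n·Q − d)/|n|² = (1281 − 420)/18081 = 1/21.
Foot = (1, -6, -10) − (1/21)·(-63, -84, -84) = (4, -2, -6).

(4, -2, -6)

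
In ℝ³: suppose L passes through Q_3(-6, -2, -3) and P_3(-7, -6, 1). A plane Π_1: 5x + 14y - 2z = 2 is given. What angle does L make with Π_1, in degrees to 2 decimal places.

53.20

A direction vector for L is P_3 − Q_3 = (-1, -4, 4).
sin θ = |n·v| / (|n||v|) = |-69| / (√225 · √33) = 0.80076.
θ ≈ 53.20°.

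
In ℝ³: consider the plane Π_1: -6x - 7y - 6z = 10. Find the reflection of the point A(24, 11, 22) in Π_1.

λ = (n·A − d)/|n|² = (-353 − 10)/121 = -3.
Reflection = A − 2λn = (24, 11, 22) − (-6)·(-6, -7, -6) = (-12, -31, -14).

(-12, -31, -14)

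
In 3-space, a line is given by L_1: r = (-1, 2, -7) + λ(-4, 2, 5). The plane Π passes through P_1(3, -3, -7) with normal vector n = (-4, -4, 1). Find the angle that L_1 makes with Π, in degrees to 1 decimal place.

Π: n·r = n·P_1 gives -4x - 4y + z = -7.
sin θ = |n·v| / (|n||v|) = |13| / (√33 · √45) = 0.33735.
θ ≈ 19.7°.

19.7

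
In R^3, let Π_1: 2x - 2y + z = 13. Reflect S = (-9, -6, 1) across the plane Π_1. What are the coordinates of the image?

(-1, -14, 5)

λ = (n·S − d)/|n|² = (-5 − 13)/9 = -2.
Reflection = S − 2λn = (-9, -6, 1) − (-4)·(2, -2, 1) = (-1, -14, 5).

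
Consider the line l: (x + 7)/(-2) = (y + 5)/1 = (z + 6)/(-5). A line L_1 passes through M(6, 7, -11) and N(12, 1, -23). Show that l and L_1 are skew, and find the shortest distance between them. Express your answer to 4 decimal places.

17.8236

l has direction (-2, 1, -5) through (-7, -5, -6).
A direction vector for L_1 is N − M = (6, -6, -12).
Common perpendicular direction n = (-2, 1, -5) × (6, -6, -12) = (-42, -54, 6).
With w = (6, 7, -11) − (-7, -5, -6) = (13, 12, -5), w · n = -1224.
Since n ≠ 0 the lines are not parallel, and w · n = -1224 ≠ 0 so they do not intersect; hence they are skew.
Distance = |w · n| / |n| = |-1224| / √4716 ≈ 17.8236.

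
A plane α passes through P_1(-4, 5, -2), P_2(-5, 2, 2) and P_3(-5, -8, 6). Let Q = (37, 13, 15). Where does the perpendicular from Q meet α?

P_1P_2 = (-1, -3, 4), P_1P_3 = (-1, -13, 8); a normal to α is P_1P_2 × P_1P_3 = (28, 4, 10).
Using P_1: α has equation 28x + 4y + 10z = -112.
Foot = Q − λn with λ = (n·Q − d)/|n|² = (1238 − (-112))/900 = 3/2.
Foot = (37, 13, 15) − (3/2)·(28, 4, 10) = (-5, 7, 0).

(-5, 7, 0)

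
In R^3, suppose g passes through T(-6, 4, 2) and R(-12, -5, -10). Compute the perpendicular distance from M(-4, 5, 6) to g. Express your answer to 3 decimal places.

A direction vector for g is R − T = (-6, -9, -12).
Taking (-6, 4, 2) on g with direction v = (-6, -9, -12): w = M − (-6, 4, 2) = (2, 1, 4), and w × v = (24, 0, -12).
Distance = |w × v| / |v| = √720 / √261 ≈ 1.661.

1.661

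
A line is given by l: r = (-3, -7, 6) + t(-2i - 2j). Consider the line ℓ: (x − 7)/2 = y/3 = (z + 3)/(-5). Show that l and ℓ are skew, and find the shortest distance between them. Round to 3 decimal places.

3.361

ℓ has direction (2, 3, -5) through (7, 0, -3).
Common perpendicular direction n = (-2, -2, 0) × (2, 3, -5) = (10, -10, -2).
With w = (7, 0, -3) − (-3, -7, 6) = (10, 7, -9), w · n = 48.
Since n ≠ 0 the lines are not parallel, and w · n = 48 ≠ 0 so they do not intersect; hence they are skew.
Distance = |w · n| / |n| = |48| / √204 ≈ 3.361.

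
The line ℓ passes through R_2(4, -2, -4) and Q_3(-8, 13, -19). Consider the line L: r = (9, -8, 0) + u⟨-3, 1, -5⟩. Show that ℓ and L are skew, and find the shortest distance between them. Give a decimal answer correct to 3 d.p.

A direction vector for ℓ is Q_3 − R_2 = (-12, 15, -15).
Common perpendicular direction n = (-12, 15, -15) × (-3, 1, -5) = (-60, -15, 33).
With w = (9, -8, 0) − (4, -2, -4) = (5, -6, 4), w · n = -78.
Since n ≠ 0 the lines are not parallel, and w · n = -78 ≠ 0 so they do not intersect; hence they are skew.
Distance = |w · n| / |n| = |-78| / √4914 ≈ 1.113.

1.113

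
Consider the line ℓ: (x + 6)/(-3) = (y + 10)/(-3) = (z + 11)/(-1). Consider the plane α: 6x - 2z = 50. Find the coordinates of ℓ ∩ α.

(6, 2, -7)

ℓ has direction (-3, -3, -1) through (-6, -10, -11).
Substitute r = (-6, -10, -11) + t(-3, -3, -1) into the plane: -14 + (-16)t = 50, so t = -4.
Intersection: (-6, -10, -11) + (-4)·(-3, -3, -1) = (6, 2, -7).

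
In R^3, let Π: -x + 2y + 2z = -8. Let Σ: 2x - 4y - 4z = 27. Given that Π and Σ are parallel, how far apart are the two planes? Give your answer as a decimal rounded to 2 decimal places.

1.83

Rescale Σ by 1/(-2): -x + 2y + 2z = -27/2. Then distance = |-8 − (-27/2)| / √9 ≈ 1.83.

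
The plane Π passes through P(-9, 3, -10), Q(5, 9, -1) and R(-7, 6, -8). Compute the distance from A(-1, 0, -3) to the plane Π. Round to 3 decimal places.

3.429

PQ = (14, 6, 9), PR = (2, 3, 2); a normal to Π is PQ × PR = (-15, -10, 30).
Using P: Π has equation -15x - 10y + 30z = -195.
n·A − d = (-15)·(-1) + (-10)·(0) + (30)·(-3) − (-195) = 120; |n| = √1225.
Distance = |120| / √1225 = 120/√1225 ≈ 3.429.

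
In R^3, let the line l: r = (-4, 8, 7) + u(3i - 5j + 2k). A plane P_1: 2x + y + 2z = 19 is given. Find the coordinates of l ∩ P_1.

Substitute r = (-4, 8, 7) + t(3, -5, 2) into the plane: 14 + 5t = 19, so t = 1.
Intersection: (-4, 8, 7) + 1·(3, -5, 2) = (-1, 3, 9).

(-1, 3, 9)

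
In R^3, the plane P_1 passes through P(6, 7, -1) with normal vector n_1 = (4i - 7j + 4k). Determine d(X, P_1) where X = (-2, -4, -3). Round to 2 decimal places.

4.11

P_1: n_1·r = n_1·P gives 4x - 7y + 4z = -29.
n·X − d = (4)·(-2) + (-7)·(-4) + (4)·(-3) − (-29) = 37; |n| = √81.
Distance = |37| / √81 = 37/√81 ≈ 4.11.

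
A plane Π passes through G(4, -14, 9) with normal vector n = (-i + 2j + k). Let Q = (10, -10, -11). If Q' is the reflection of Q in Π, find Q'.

(4, 2, -5)

Π: n·r = n·G gives -x + 2y + z = -23.
λ = (n·Q − d)/|n|² = (-41 − (-23))/6 = -3.
Reflection = Q − 2λn = (10, -10, -11) − (-6)·(-1, 2, 1) = (4, 2, -5).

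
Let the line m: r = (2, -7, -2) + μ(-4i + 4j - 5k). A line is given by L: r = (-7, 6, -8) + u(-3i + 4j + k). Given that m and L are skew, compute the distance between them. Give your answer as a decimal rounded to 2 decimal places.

Common perpendicular direction n = (-4, 4, -5) × (-3, 4, 1) = (24, 19, -4).
With w = (-7, 6, -8) − (2, -7, -2) = (-9, 13, -6), w · n = 55.
Distance = |w · n| / |n| = |55| / √953 ≈ 1.78.

1.78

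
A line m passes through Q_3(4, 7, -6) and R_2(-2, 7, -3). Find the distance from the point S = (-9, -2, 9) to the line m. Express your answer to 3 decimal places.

11.781

A direction vector for m is R_2 − Q_3 = (-6, 0, 3).
Taking (4, 7, -6) on m with direction v = (-6, 0, 3): w = S − (4, 7, -6) = (-13, -9, 15), and w × v = (-27, -51, -54).
Distance = |w × v| / |v| = √6246 / √45 ≈ 11.781.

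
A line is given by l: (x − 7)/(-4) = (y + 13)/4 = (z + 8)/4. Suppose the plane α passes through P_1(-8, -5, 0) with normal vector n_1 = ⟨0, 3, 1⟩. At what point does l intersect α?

(-1, -5, 0)

l has direction (-4, 4, 4) through (7, -13, -8).
α: n_1·r = n_1·P_1 gives 3y + z = -15.
Substitute r = (7, -13, -8) + t(-4, 4, 4) into the plane: -47 + 16t = -15, so t = 2.
Intersection: (7, -13, -8) + 2·(-4, 4, 4) = (-1, -5, 0).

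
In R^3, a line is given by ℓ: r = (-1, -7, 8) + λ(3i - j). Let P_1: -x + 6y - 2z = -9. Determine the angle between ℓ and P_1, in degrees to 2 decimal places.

26.39

sin θ = |n·v| / (|n||v|) = |-9| / (√41 · √10) = 0.44448.
θ ≈ 26.39°.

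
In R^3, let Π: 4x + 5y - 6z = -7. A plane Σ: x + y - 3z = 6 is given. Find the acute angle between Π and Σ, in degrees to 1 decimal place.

21.9

cos θ = |n₁·n₂| / (|n₁||n₂|) = |27| / (√77 · √11).
θ = arccos(0.92773) ≈ 21.9°.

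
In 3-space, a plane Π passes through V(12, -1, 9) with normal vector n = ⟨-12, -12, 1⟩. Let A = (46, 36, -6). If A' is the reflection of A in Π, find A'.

Π: n·r = n·V gives -12x - 12y + z = -123.
λ = (n·A − d)/|n|² = (-990 − (-123))/289 = -3.
Reflection = A − 2λn = (46, 36, -6) − (-6)·(-12, -12, 1) = (-26, -36, 0).

(-26, -36, 0)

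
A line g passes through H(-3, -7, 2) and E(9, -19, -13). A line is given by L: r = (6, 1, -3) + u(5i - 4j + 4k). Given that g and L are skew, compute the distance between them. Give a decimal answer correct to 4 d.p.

12.2833

A direction vector for g is E − H = (12, -12, -15).
Common perpendicular direction n = (12, -12, -15) × (5, -4, 4) = (-108, -123, 12).
With w = (6, 1, -3) − (-3, -7, 2) = (9, 8, -5), w · n = -2016.
Distance = |w · n| / |n| = |-2016| / √26937 ≈ 12.2833.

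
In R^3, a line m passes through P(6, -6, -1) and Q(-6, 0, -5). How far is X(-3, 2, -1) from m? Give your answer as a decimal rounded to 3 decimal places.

4.565

A direction vector for m is Q − P = (-12, 6, -4).
Taking (6, -6, -1) on m with direction v = (-12, 6, -4): w = X − (6, -6, -1) = (-9, 8, 0), and w × v = (-32, -36, 42).
Distance = |w × v| / |v| = √4084 / √196 ≈ 4.565.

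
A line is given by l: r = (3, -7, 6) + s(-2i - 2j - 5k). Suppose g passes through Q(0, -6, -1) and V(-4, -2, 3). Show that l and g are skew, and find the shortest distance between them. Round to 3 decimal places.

A direction vector for g is V − Q = (-4, 4, 4).
Common perpendicular direction n = (-2, -2, -5) × (-4, 4, 4) = (12, 28, -16).
With w = (0, -6, -1) − (3, -7, 6) = (-3, 1, -7), w · n = 104.
Since n ≠ 0 the lines are not parallel, and w · n = 104 ≠ 0 so they do not intersect; hence they are skew.
Distance = |w · n| / |n| = |104| / √1184 ≈ 3.022.

3.022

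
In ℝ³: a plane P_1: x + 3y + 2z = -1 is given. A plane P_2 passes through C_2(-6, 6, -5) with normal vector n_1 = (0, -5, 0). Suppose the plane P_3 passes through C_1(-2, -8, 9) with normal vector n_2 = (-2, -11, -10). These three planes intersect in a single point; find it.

P_2: n_1·r = n_1·C_2 gives -5y = -30.
P_3: n_2·r = n_2·C_1 gives -2x - 11y - 10z = 2.
Solving the 3×3 linear system x + 3y + 2z = -1, -5y = -30, -2x - 11y - 10z = 2 (e.g. by elimination or Cramer's rule, determinant = 30) gives (-9, 6, -5).

(-9, 6, -5)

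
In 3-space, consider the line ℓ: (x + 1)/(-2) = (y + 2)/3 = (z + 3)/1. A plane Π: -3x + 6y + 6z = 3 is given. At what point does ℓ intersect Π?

(-3, 1, -2)

ℓ has direction (-2, 3, 1) through (-1, -2, -3).
Substitute r = (-1, -2, -3) + t(-2, 3, 1) into the plane: -27 + 30t = 3, so t = 1.
Intersection: (-1, -2, -3) + 1·(-2, 3, 1) = (-3, 1, -2).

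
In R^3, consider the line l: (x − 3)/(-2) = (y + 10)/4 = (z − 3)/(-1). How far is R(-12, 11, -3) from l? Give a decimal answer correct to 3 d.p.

l has direction (-2, 4, -1) through (3, -10, 3).
Taking (3, -10, 3) on l with direction v = (-2, 4, -1): w = R − (3, -10, 3) = (-15, 21, -6), and w × v = (3, -3, -18).
Distance = |w × v| / |v| = √342 / √21 ≈ 4.036.

4.036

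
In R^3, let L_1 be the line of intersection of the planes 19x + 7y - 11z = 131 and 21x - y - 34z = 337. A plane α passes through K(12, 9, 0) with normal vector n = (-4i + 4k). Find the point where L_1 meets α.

Direction of L_1: (19, 7, -11) × (21, -1, -34) = (-249, 415, -166).
A point on L_1: solving the two plane equations with x = 9 gives (9, -12, -4).
α: n·r = n·K gives -4x + 4z = -48.
Substitute r = (9, -12, -4) + t(-249, 415, -166) into the plane: -52 + 332t = -48, so t = 1/83.
Intersection: (9, -12, -4) + (1/83)·(-249, 415, -166) = (6, -7, -6).

(6, -7, -6)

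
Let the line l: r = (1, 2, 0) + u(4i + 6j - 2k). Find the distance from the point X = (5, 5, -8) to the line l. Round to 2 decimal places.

6.66

Taking (1, 2, 0) on l with direction v = (4, 6, -2): w = X − (1, 2, 0) = (4, 3, -8), and w × v = (42, -24, 12).
Distance = |w × v| / |v| = √2484 / √56 ≈ 6.66.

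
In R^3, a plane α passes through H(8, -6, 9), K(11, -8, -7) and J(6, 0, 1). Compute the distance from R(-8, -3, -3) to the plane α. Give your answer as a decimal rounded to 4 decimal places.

14.2222

HK = (3, -2, -16), HJ = (-2, 6, -8); a normal to α is HK × HJ = (112, 56, 14).
Using H: α has equation 112x + 56y + 14z = 686.
n·R − d = (112)·(-8) + (56)·(-3) + (14)·(-3) − 686 = -1792; |n| = √15876.
Distance = |-1792| / √15876 = 1792/√15876 ≈ 14.2222.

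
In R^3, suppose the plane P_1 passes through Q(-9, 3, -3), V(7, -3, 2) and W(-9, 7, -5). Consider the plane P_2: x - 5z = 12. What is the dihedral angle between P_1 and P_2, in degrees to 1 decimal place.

26.7

QV = (16, -6, 5), QW = (0, 4, -2); a normal to P_1 is QV × QW = (-8, 32, 64).
Using Q: P_1 has equation -8x + 32y + 64z = -24.
cos θ = |n₁·n₂| / (|n₁||n₂|) = |-328| / (√5184 · √26).
θ = arccos(0.89342) ≈ 26.7°.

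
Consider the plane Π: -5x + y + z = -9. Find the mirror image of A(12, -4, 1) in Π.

(-8, 0, 5)

λ = (n·A − d)/|n|² = (-63 − (-9))/27 = -2.
Reflection = A − 2λn = (12, -4, 1) − (-4)·(-5, 1, 1) = (-8, 0, 5).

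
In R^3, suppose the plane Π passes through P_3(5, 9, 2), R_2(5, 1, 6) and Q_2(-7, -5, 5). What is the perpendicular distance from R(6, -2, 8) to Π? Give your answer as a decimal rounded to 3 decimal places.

P_3R_2 = (0, -8, 4), P_3Q_2 = (-12, -14, 3); a normal to Π is P_3R_2 × P_3Q_2 = (32, -48, -96).
Using P_3: Π has equation 32x - 48y - 96z = -464.
n·R − d = (32)·(6) + (-48)·(-2) + (-96)·(8) − (-464) = -16; |n| = √12544.
Distance = |-16| / √12544 = 16/√12544 ≈ 0.143.

0.143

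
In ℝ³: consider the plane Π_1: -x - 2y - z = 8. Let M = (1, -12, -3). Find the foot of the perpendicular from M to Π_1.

Foot = M − λn with λ = (n·M − d)/|n|² = (26 − 8)/6 = 3.
Foot = (1, -12, -3) − 3·(-1, -2, -1) = (4, -6, 0).

(4, -6, 0)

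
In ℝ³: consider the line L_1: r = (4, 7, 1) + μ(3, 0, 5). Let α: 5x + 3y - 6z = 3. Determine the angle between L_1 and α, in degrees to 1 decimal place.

17.9

sin θ = |n·v| / (|n||v|) = |-15| / (√70 · √34) = 0.30747.
θ ≈ 17.9°.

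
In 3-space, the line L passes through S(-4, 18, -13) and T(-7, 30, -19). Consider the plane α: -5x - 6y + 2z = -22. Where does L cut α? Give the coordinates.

A direction vector for L is T − S = (-3, 12, -6).
Substitute r = (-4, 18, -13) + t(-3, 12, -6) into the plane: -114 + (-69)t = -22, so t = -4/3.
Intersection: (-4, 18, -13) + (-4/3)·(-3, 12, -6) = (0, 2, -5).

(0, 2, -5)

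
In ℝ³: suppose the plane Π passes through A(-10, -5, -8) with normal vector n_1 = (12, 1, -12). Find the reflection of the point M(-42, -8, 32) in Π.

(30, -2, -40)

Π: n_1·r = n_1·A gives 12x + y - 12z = -29.
λ = (n·M − d)/|n|² = (-896 − (-29))/289 = -3.
Reflection = M − 2λn = (-42, -8, 32) − (-6)·(12, 1, -12) = (30, -2, -40).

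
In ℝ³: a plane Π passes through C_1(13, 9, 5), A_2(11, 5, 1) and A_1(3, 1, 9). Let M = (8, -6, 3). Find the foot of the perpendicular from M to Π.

C_1A_2 = (-2, -4, -4), C_1A_1 = (-10, -8, 4); a normal to Π is C_1A_2 × C_1A_1 = (-48, 48, -24).
Using C_1: Π has equation -48x + 48y - 24z = -312.
Foot = M − λn with λ = (n·M − d)/|n|² = (-744 − (-312))/5184 = -1/12.
Foot = (8, -6, 3) − (-1/12)·(-48, 48, -24) = (4, -2, 1).

(4, -2, 1)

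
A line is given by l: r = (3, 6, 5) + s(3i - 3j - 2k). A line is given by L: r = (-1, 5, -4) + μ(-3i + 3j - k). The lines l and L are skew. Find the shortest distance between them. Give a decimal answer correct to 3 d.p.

3.536

Common perpendicular direction n = (3, -3, -2) × (-3, 3, -1) = (9, 9, 0).
With w = (-1, 5, -4) − (3, 6, 5) = (-4, -1, -9), w · n = -45.
Distance = |w · n| / |n| = |-45| / √162 ≈ 3.536.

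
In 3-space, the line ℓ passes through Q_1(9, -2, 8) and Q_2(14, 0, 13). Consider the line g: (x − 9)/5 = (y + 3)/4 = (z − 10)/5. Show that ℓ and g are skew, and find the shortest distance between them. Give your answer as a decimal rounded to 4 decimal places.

1.4142

A direction vector for ℓ is Q_2 − Q_1 = (5, 2, 5).
g has direction (5, 4, 5) through (9, -3, 10).
Common perpendicular direction n = (5, 2, 5) × (5, 4, 5) = (-10, 0, 10).
With w = (9, -3, 10) − (9, -2, 8) = (0, -1, 2), w · n = 20.
Since n ≠ 0 the lines are not parallel, and w · n = 20 ≠ 0 so they do not intersect; hence they are skew.
Distance = |w · n| / |n| = |20| / √200 ≈ 1.4142.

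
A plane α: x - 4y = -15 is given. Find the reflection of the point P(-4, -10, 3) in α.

(-10, 14, 3)

λ = (n·P − d)/|n|² = (36 − (-15))/17 = 3.
Reflection = P − 2λn = (-4, -10, 3) − 6·(1, -4, 0) = (-10, 14, 3).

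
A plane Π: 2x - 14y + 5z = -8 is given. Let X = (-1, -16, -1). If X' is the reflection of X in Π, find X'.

(-5, 12, -11)

λ = (n·X − d)/|n|² = (217 − (-8))/225 = 1.
Reflection = X − 2λn = (-1, -16, -1) − 2·(2, -14, 5) = (-5, 12, -11).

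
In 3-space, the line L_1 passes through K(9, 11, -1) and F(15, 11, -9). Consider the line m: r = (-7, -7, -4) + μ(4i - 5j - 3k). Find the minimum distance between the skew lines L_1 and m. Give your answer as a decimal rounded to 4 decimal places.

A direction vector for L_1 is F − K = (6, 0, -8).
Common perpendicular direction n = (6, 0, -8) × (4, -5, -3) = (-40, -14, -30).
With w = (-7, -7, -4) − (9, 11, -1) = (-16, -18, -3), w · n = 982.
Distance = |w · n| / |n| = |982| / √2696 ≈ 18.9126.

18.9126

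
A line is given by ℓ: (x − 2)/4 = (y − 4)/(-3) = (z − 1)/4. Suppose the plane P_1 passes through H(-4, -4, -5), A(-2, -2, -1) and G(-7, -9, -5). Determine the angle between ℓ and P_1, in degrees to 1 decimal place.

41.3

ℓ has direction (4, -3, 4) through (2, 4, 1).
HA = (2, 2, 4), HG = (-3, -5, 0); a normal to P_1 is HA × HG = (20, -12, -4).
Using H: P_1 has equation 20x - 12y - 4z = -12.
sin θ = |n·v| / (|n||v|) = |100| / (√560 · √41) = 0.65995.
θ ≈ 41.3°.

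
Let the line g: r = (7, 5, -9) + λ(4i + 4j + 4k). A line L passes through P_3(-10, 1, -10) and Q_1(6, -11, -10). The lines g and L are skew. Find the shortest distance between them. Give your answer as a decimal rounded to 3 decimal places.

A direction vector for L is Q_1 − P_3 = (16, -12, 0).
Common perpendicular direction n = (4, 4, 4) × (16, -12, 0) = (48, 64, -112).
With w = (-10, 1, -10) − (7, 5, -9) = (-17, -4, -1), w · n = -960.
Distance = |w · n| / |n| = |-960| / √18944 ≈ 6.975.

6.975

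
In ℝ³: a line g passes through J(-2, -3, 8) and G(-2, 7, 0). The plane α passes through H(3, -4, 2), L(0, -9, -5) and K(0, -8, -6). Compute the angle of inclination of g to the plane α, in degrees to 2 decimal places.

A direction vector for g is G − J = (0, 10, -8).
HL = (-3, -5, -7), HK = (-3, -4, -8); a normal to α is HL × HK = (12, -3, -3).
Using H: α has equation 12x - 3y - 3z = 42.
sin θ = |n·v| / (|n||v|) = |-6| / (√162 · √164) = 0.03681.
θ ≈ 2.11°.

2.11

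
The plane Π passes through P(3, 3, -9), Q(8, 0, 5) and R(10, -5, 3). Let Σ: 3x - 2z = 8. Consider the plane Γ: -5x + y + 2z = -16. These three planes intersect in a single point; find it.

(6, 4, 5)

PQ = (5, -3, 14), PR = (7, -8, 12); a normal to Π is PQ × PR = (76, 38, -19).
Using P: Π has equation 76x + 38y - 19z = 513.
Solving the 3×3 linear system 76x + 38y - 19z = 513, 3x - 2z = 8, -5x + y + 2z = -16 (e.g. by elimination or Cramer's rule, determinant = 247) gives (6, 4, 5).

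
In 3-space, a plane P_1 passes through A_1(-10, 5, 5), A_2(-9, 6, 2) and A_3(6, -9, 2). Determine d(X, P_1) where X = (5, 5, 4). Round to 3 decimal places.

A_1A_2 = (1, 1, -3), A_1A_3 = (16, -14, -3); a normal to P_1 is A_1A_2 × A_1A_3 = (-45, -45, -30).
Using A_1: P_1 has equation -45x - 45y - 30z = 75.
n·X − d = (-45)·(5) + (-45)·(5) + (-30)·(4) − 75 = -645; |n| = √4950.
Distance = |-645| / √4950 = 645/√4950 ≈ 9.168.

9.168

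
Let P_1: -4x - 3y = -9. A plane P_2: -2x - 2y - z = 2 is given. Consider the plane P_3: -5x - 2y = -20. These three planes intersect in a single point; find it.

(6, -5, -4)

Solving the 3×3 linear system -4x - 3y = -9, -2x - 2y - z = 2, -5x - 2y = -20 (e.g. by elimination or Cramer's rule, determinant = -7) gives (6, -5, -4).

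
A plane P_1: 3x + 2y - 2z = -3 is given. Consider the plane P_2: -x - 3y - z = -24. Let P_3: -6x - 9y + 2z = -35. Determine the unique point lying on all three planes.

Solving the 3×3 linear system 3x + 2y - 2z = -3, -x - 3y - z = -24, -6x - 9y + 2z = -35 (e.g. by elimination or Cramer's rule, determinant = -11) gives (1, 5, 8).

(1, 5, 8)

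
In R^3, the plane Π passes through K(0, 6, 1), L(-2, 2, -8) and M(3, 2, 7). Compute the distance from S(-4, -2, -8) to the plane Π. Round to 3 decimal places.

2.769

KL = (-2, -4, -9), KM = (3, -4, 6); a normal to Π is KL × KM = (-60, -15, 20).
Using K: Π has equation -60x - 15y + 20z = -70.
n·S − d = (-60)·(-4) + (-15)·(-2) + (20)·(-8) − (-70) = 180; |n| = √4225.
Distance = |180| / √4225 = 180/√4225 ≈ 2.769.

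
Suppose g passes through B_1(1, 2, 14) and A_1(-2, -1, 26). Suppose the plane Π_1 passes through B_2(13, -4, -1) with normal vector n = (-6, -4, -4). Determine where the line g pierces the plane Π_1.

(3, 4, 6)

A direction vector for g is A_1 − B_1 = (-3, -3, 12).
Π_1: n·r = n·B_2 gives -6x - 4y - 4z = -58.
Substitute r = (1, 2, 14) + t(-3, -3, 12) into the plane: -70 + (-18)t = -58, so t = -2/3.
Intersection: (1, 2, 14) + (-2/3)·(-3, -3, 12) = (3, 4, 6).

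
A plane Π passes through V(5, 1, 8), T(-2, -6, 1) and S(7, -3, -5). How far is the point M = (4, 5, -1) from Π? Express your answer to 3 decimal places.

VT = (-7, -7, -7), VS = (2, -4, -13); a normal to Π is VT × VS = (63, -105, 42).
Using V: Π has equation 63x - 105y + 42z = 546.
n·M − d = (63)·(4) + (-105)·(5) + (42)·(-1) − 546 = -861; |n| = √16758.
Distance = |-861| / √16758 = 861/√16758 ≈ 6.651.

6.651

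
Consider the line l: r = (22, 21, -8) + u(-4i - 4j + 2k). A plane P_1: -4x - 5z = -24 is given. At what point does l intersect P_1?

(6, 5, 0)

Substitute r = (22, 21, -8) + t(-4, -4, 2) into the plane: -48 + 6t = -24, so t = 4.
Intersection: (22, 21, -8) + 4·(-4, -4, 2) = (6, 5, 0).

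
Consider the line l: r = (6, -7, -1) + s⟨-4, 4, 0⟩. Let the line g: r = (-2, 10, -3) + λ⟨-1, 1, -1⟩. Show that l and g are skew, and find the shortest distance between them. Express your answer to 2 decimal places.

6.36

Common perpendicular direction n = (-4, 4, 0) × (-1, 1, -1) = (-4, -4, 0).
With w = (-2, 10, -3) − (6, -7, -1) = (-8, 17, -2), w · n = -36.
Since n ≠ 0 the lines are not parallel, and w · n = -36 ≠ 0 so they do not intersect; hence they are skew.
Distance = |w · n| / |n| = |-36| / √32 ≈ 6.36.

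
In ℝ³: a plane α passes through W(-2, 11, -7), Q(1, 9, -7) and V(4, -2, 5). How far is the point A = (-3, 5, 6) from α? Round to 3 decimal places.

2.176

WQ = (3, -2, 0), WV = (6, -13, 12); a normal to α is WQ × WV = (-24, -36, -27).
Using W: α has equation -24x - 36y - 27z = -159.
n·A − d = (-24)·(-3) + (-36)·(5) + (-27)·(6) − (-159) = -111; |n| = √2601.
Distance = |-111| / √2601 = 111/√2601 ≈ 2.176.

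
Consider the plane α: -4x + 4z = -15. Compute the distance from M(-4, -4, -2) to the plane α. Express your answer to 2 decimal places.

4.07

n·M − d = (-4)·(-4) + (0)·(-4) + (4)·(-2) − (-15) = 23; |n| = √32.
Distance = |23| / √32 = 23/√32 ≈ 4.07.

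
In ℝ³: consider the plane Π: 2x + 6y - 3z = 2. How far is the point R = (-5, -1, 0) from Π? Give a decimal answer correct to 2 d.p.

2.57

n·R − d = (2)·(-5) + (6)·(-1) + (-3)·(0) − 2 = -18; |n| = √49.
Distance = |-18| / √49 = 18/√49 ≈ 2.57.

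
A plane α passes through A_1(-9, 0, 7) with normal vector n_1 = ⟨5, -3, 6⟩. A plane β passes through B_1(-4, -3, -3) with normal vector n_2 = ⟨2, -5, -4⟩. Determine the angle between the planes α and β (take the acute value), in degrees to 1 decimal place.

α: n_1·r = n_1·A_1 gives 5x - 3y + 6z = -3.
β: n_2·r = n_2·B_1 gives 2x - 5y - 4z = 19.
cos θ = |n₁·n₂| / (|n₁||n₂|) = |1| / (√70 · √45).
θ = arccos(0.01782) ≈ 89.0°.

89.0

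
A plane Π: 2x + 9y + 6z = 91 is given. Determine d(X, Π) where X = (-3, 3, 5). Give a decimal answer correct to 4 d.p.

n·X − d = (2)·(-3) + (9)·(3) + (6)·(5) − 91 = -40; |n| = √121.
Distance = |-40| / √121 = 40/√121 ≈ 3.6364.

3.6364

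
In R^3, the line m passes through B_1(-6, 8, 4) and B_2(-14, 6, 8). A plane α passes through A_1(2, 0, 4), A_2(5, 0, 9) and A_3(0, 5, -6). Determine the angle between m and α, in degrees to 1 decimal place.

A direction vector for m is B_2 − B_1 = (-8, -2, 4).
A_1A_2 = (3, 0, 5), A_1A_3 = (-2, 5, -10); a normal to α is A_1A_2 × A_1A_3 = (-25, 20, 15).
Using A_1: α has equation -25x + 20y + 15z = 10.
sin θ = |n·v| / (|n||v|) = |220| / (√1250 · √84) = 0.67893.
θ ≈ 42.8°.

42.8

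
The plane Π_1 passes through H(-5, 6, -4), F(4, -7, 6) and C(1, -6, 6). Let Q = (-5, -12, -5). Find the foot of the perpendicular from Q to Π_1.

(-2, -3, 4)

HF = (9, -13, 10), HC = (6, -12, 10); a normal to Π_1 is HF × HC = (-10, -30, -30).
Using H: Π_1 has equation -10x - 30y - 30z = -10.
Foot = Q − λn with λ = (n·Q − d)/|n|² = (560 − (-10))/1900 = 3/10.
Foot = (-5, -12, -5) − (3/10)·(-10, -30, -30) = (-2, -3, 4).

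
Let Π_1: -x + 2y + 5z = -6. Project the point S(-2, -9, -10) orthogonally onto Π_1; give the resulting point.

(-4, -5, 0)

Foot = S − λn with λ = (n·S − d)/|n|² = (-66 − (-6))/30 = -2.
Foot = (-2, -9, -10) − (-2)·(-1, 2, 5) = (-4, -5, 0).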